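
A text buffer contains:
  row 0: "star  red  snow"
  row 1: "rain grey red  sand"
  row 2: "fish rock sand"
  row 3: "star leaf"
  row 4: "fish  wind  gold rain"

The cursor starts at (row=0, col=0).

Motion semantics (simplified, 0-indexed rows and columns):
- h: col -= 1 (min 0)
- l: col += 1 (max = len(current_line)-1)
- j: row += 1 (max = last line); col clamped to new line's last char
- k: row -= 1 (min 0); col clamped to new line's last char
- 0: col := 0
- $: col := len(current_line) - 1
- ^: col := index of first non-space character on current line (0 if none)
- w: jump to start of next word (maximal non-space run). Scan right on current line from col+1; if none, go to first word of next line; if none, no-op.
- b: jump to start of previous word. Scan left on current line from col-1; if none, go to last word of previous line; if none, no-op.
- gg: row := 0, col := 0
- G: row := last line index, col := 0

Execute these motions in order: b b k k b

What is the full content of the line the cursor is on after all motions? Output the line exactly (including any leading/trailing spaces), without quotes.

Answer: star  red  snow

Derivation:
After 1 (b): row=0 col=0 char='s'
After 2 (b): row=0 col=0 char='s'
After 3 (k): row=0 col=0 char='s'
After 4 (k): row=0 col=0 char='s'
After 5 (b): row=0 col=0 char='s'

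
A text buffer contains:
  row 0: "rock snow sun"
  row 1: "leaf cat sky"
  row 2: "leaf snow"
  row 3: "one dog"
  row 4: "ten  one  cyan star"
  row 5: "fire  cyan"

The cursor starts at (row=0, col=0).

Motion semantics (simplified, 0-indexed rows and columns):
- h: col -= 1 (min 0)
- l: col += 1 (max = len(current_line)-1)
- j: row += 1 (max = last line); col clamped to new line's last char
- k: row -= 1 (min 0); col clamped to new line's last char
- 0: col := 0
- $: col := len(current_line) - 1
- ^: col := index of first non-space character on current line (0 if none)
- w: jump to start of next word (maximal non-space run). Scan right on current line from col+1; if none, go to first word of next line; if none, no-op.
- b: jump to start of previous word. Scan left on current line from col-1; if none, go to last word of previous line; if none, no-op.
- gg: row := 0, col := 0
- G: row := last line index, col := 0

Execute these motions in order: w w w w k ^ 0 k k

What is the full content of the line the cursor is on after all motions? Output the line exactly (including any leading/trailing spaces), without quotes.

After 1 (w): row=0 col=5 char='s'
After 2 (w): row=0 col=10 char='s'
After 3 (w): row=1 col=0 char='l'
After 4 (w): row=1 col=5 char='c'
After 5 (k): row=0 col=5 char='s'
After 6 (^): row=0 col=0 char='r'
After 7 (0): row=0 col=0 char='r'
After 8 (k): row=0 col=0 char='r'
After 9 (k): row=0 col=0 char='r'

Answer: rock snow sun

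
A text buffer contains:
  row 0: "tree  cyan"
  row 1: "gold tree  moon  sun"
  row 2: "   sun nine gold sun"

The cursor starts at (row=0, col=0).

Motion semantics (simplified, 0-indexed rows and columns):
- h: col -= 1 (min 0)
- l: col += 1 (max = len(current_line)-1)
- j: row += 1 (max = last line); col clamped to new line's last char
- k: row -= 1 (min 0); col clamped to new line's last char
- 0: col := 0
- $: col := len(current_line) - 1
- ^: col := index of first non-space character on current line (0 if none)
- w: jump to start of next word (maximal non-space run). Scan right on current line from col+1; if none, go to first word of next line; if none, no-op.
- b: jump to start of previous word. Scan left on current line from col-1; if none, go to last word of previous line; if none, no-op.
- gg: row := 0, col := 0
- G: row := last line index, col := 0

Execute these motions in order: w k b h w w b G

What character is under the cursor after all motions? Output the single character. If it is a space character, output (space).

After 1 (w): row=0 col=6 char='c'
After 2 (k): row=0 col=6 char='c'
After 3 (b): row=0 col=0 char='t'
After 4 (h): row=0 col=0 char='t'
After 5 (w): row=0 col=6 char='c'
After 6 (w): row=1 col=0 char='g'
After 7 (b): row=0 col=6 char='c'
After 8 (G): row=2 col=0 char='_'

Answer: (space)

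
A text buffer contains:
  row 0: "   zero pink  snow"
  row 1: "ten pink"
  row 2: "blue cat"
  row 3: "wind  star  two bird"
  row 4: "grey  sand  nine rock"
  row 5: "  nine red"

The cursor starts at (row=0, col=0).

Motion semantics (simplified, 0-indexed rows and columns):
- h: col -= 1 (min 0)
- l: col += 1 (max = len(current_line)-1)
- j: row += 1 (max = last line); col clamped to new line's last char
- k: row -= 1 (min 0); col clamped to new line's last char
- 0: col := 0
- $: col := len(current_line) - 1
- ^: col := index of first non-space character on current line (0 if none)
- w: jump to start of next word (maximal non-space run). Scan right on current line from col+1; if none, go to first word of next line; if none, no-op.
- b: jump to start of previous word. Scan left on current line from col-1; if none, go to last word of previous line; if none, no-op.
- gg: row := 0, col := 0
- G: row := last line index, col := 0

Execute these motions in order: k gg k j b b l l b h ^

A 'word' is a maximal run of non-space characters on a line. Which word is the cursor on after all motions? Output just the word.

After 1 (k): row=0 col=0 char='_'
After 2 (gg): row=0 col=0 char='_'
After 3 (k): row=0 col=0 char='_'
After 4 (j): row=1 col=0 char='t'
After 5 (b): row=0 col=14 char='s'
After 6 (b): row=0 col=8 char='p'
After 7 (l): row=0 col=9 char='i'
After 8 (l): row=0 col=10 char='n'
After 9 (b): row=0 col=8 char='p'
After 10 (h): row=0 col=7 char='_'
After 11 (^): row=0 col=3 char='z'

Answer: zero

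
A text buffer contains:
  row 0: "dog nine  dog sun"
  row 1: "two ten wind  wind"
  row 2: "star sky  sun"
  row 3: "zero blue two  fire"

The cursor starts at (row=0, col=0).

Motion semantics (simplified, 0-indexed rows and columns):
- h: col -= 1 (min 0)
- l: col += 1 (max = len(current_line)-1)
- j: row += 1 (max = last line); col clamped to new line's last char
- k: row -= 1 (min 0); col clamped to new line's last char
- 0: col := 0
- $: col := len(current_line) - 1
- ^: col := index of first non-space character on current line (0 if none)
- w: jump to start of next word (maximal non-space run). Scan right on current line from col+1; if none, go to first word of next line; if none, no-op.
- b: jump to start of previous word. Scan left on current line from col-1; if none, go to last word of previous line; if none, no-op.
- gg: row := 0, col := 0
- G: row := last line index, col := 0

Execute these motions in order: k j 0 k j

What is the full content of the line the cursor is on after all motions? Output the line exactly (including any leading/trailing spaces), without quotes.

Answer: two ten wind  wind

Derivation:
After 1 (k): row=0 col=0 char='d'
After 2 (j): row=1 col=0 char='t'
After 3 (0): row=1 col=0 char='t'
After 4 (k): row=0 col=0 char='d'
After 5 (j): row=1 col=0 char='t'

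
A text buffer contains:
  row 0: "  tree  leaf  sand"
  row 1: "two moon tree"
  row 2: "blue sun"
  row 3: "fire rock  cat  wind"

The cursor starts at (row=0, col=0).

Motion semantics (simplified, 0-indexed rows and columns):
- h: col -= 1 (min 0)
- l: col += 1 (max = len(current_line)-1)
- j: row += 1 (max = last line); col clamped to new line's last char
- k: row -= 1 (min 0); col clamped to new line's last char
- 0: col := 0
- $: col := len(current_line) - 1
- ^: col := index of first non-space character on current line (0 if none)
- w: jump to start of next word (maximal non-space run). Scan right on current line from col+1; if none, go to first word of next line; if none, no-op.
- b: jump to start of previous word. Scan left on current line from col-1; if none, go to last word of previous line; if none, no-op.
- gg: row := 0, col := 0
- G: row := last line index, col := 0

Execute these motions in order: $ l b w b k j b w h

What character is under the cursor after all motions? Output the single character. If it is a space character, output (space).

After 1 ($): row=0 col=17 char='d'
After 2 (l): row=0 col=17 char='d'
After 3 (b): row=0 col=14 char='s'
After 4 (w): row=1 col=0 char='t'
After 5 (b): row=0 col=14 char='s'
After 6 (k): row=0 col=14 char='s'
After 7 (j): row=1 col=12 char='e'
After 8 (b): row=1 col=9 char='t'
After 9 (w): row=2 col=0 char='b'
After 10 (h): row=2 col=0 char='b'

Answer: b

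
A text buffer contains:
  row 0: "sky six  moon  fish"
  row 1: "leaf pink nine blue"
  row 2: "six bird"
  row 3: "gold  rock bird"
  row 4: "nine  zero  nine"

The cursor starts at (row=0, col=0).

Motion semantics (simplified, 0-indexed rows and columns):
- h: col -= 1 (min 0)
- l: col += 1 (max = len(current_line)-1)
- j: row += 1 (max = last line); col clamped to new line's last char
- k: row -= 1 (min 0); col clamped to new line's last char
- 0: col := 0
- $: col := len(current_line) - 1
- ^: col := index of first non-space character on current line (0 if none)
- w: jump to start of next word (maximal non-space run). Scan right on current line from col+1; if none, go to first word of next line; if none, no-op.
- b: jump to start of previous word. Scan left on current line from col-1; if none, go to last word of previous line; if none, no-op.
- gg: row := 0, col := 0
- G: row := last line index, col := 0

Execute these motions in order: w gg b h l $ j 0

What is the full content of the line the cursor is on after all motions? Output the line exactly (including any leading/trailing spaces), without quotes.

Answer: leaf pink nine blue

Derivation:
After 1 (w): row=0 col=4 char='s'
After 2 (gg): row=0 col=0 char='s'
After 3 (b): row=0 col=0 char='s'
After 4 (h): row=0 col=0 char='s'
After 5 (l): row=0 col=1 char='k'
After 6 ($): row=0 col=18 char='h'
After 7 (j): row=1 col=18 char='e'
After 8 (0): row=1 col=0 char='l'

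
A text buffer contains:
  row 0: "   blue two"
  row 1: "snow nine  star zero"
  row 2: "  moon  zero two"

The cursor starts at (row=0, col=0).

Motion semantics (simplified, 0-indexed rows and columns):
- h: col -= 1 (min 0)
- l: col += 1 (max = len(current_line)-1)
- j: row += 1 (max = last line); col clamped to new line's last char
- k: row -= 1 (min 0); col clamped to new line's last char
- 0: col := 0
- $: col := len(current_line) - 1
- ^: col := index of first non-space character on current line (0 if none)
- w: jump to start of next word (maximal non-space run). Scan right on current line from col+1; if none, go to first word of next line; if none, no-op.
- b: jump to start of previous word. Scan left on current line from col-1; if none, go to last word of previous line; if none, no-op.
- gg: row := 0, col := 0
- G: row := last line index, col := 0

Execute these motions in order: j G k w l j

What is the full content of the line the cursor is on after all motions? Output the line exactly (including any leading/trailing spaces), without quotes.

After 1 (j): row=1 col=0 char='s'
After 2 (G): row=2 col=0 char='_'
After 3 (k): row=1 col=0 char='s'
After 4 (w): row=1 col=5 char='n'
After 5 (l): row=1 col=6 char='i'
After 6 (j): row=2 col=6 char='_'

Answer:   moon  zero two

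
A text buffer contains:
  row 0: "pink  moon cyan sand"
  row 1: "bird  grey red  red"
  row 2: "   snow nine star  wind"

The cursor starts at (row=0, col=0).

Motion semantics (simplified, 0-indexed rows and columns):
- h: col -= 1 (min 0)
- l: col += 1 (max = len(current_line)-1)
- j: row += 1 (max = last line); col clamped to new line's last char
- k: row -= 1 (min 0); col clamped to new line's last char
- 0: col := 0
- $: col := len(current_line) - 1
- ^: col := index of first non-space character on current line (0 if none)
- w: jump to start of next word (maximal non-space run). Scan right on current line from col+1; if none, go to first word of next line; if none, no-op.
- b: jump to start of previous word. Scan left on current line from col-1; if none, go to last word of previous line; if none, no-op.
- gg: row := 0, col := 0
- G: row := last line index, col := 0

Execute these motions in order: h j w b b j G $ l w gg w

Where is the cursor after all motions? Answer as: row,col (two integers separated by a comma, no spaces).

After 1 (h): row=0 col=0 char='p'
After 2 (j): row=1 col=0 char='b'
After 3 (w): row=1 col=6 char='g'
After 4 (b): row=1 col=0 char='b'
After 5 (b): row=0 col=16 char='s'
After 6 (j): row=1 col=16 char='r'
After 7 (G): row=2 col=0 char='_'
After 8 ($): row=2 col=22 char='d'
After 9 (l): row=2 col=22 char='d'
After 10 (w): row=2 col=22 char='d'
After 11 (gg): row=0 col=0 char='p'
After 12 (w): row=0 col=6 char='m'

Answer: 0,6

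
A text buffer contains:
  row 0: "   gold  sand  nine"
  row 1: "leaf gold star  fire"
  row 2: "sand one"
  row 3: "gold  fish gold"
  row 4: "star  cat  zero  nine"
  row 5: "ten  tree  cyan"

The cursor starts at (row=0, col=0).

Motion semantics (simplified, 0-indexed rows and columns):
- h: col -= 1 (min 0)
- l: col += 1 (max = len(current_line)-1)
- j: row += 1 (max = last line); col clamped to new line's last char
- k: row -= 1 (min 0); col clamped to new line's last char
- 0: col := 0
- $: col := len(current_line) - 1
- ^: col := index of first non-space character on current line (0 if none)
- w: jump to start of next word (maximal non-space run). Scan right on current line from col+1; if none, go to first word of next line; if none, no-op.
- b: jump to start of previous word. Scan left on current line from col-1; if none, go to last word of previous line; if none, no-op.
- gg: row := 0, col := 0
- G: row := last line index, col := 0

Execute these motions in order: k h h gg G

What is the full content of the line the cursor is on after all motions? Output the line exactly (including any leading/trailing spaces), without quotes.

After 1 (k): row=0 col=0 char='_'
After 2 (h): row=0 col=0 char='_'
After 3 (h): row=0 col=0 char='_'
After 4 (gg): row=0 col=0 char='_'
After 5 (G): row=5 col=0 char='t'

Answer: ten  tree  cyan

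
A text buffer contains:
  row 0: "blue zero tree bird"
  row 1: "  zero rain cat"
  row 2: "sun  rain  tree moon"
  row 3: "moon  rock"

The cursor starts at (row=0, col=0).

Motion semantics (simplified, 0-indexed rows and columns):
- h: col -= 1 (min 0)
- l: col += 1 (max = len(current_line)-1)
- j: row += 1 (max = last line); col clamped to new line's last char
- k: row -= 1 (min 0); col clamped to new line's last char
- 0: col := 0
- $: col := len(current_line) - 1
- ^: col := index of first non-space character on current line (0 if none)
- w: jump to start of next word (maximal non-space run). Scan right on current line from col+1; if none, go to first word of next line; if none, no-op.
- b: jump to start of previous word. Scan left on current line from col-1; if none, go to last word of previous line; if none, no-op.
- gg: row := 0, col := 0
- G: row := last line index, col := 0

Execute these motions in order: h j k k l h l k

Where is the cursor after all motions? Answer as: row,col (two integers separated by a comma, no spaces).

After 1 (h): row=0 col=0 char='b'
After 2 (j): row=1 col=0 char='_'
After 3 (k): row=0 col=0 char='b'
After 4 (k): row=0 col=0 char='b'
After 5 (l): row=0 col=1 char='l'
After 6 (h): row=0 col=0 char='b'
After 7 (l): row=0 col=1 char='l'
After 8 (k): row=0 col=1 char='l'

Answer: 0,1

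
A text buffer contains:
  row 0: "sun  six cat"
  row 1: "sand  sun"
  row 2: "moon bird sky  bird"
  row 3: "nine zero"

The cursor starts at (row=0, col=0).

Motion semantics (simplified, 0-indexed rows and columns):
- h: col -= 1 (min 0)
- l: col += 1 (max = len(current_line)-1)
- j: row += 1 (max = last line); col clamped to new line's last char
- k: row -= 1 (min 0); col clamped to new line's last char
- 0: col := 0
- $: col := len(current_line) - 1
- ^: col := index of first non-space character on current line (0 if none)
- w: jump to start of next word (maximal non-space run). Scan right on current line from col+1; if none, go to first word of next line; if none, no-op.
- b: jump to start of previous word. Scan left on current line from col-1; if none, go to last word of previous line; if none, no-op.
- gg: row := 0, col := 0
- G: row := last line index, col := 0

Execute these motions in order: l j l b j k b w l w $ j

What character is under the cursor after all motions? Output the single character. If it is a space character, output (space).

After 1 (l): row=0 col=1 char='u'
After 2 (j): row=1 col=1 char='a'
After 3 (l): row=1 col=2 char='n'
After 4 (b): row=1 col=0 char='s'
After 5 (j): row=2 col=0 char='m'
After 6 (k): row=1 col=0 char='s'
After 7 (b): row=0 col=9 char='c'
After 8 (w): row=1 col=0 char='s'
After 9 (l): row=1 col=1 char='a'
After 10 (w): row=1 col=6 char='s'
After 11 ($): row=1 col=8 char='n'
After 12 (j): row=2 col=8 char='d'

Answer: d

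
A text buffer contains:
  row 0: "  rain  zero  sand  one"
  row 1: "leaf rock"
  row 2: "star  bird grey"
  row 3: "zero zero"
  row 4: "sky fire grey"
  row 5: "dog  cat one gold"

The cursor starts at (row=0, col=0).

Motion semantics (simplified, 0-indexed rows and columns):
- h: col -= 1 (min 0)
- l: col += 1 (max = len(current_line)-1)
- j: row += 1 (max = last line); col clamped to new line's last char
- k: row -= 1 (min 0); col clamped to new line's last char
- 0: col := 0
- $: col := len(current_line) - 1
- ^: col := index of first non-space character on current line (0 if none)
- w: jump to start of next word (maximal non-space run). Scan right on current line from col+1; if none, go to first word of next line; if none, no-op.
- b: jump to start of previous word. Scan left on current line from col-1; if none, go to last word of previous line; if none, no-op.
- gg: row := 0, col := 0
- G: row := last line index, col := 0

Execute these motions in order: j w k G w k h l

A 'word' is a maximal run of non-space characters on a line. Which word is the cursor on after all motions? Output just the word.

Answer: fire

Derivation:
After 1 (j): row=1 col=0 char='l'
After 2 (w): row=1 col=5 char='r'
After 3 (k): row=0 col=5 char='n'
After 4 (G): row=5 col=0 char='d'
After 5 (w): row=5 col=5 char='c'
After 6 (k): row=4 col=5 char='i'
After 7 (h): row=4 col=4 char='f'
After 8 (l): row=4 col=5 char='i'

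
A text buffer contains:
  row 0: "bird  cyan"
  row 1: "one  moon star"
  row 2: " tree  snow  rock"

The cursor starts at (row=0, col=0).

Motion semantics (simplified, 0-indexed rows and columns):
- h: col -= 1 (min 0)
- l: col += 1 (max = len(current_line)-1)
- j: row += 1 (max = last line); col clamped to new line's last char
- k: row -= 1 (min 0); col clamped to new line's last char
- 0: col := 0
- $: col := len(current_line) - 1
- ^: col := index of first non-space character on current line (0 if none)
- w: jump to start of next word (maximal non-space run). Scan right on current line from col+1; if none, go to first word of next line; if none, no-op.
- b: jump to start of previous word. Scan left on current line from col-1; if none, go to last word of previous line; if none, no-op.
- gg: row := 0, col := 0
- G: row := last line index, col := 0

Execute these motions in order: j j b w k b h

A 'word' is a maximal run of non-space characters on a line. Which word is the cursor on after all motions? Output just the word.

After 1 (j): row=1 col=0 char='o'
After 2 (j): row=2 col=0 char='_'
After 3 (b): row=1 col=10 char='s'
After 4 (w): row=2 col=1 char='t'
After 5 (k): row=1 col=1 char='n'
After 6 (b): row=1 col=0 char='o'
After 7 (h): row=1 col=0 char='o'

Answer: one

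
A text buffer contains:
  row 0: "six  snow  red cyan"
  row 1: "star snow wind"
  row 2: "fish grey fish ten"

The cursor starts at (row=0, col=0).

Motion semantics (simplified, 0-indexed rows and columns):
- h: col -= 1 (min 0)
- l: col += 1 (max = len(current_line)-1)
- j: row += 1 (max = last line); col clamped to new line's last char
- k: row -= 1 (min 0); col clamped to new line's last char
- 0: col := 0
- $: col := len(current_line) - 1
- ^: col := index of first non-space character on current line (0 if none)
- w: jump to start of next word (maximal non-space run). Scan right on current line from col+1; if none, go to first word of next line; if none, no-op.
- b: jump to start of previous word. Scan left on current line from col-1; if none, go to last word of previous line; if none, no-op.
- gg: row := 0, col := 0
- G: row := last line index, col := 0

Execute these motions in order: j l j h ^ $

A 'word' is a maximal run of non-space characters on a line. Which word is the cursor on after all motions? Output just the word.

Answer: ten

Derivation:
After 1 (j): row=1 col=0 char='s'
After 2 (l): row=1 col=1 char='t'
After 3 (j): row=2 col=1 char='i'
After 4 (h): row=2 col=0 char='f'
After 5 (^): row=2 col=0 char='f'
After 6 ($): row=2 col=17 char='n'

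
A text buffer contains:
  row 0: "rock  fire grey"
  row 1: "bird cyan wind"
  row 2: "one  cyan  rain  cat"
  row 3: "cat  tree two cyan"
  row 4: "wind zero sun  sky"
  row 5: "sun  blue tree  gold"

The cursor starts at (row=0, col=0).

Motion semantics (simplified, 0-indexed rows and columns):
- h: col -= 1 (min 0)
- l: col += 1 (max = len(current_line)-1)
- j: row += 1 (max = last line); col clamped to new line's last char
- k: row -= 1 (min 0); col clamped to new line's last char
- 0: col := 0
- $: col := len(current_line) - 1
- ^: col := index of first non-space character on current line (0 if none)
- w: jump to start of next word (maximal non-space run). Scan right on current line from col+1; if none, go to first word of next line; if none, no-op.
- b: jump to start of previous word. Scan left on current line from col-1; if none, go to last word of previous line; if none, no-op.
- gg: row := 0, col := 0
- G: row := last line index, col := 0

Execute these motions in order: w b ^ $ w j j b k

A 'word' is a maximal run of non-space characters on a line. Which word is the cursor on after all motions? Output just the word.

Answer: wind

Derivation:
After 1 (w): row=0 col=6 char='f'
After 2 (b): row=0 col=0 char='r'
After 3 (^): row=0 col=0 char='r'
After 4 ($): row=0 col=14 char='y'
After 5 (w): row=1 col=0 char='b'
After 6 (j): row=2 col=0 char='o'
After 7 (j): row=3 col=0 char='c'
After 8 (b): row=2 col=17 char='c'
After 9 (k): row=1 col=13 char='d'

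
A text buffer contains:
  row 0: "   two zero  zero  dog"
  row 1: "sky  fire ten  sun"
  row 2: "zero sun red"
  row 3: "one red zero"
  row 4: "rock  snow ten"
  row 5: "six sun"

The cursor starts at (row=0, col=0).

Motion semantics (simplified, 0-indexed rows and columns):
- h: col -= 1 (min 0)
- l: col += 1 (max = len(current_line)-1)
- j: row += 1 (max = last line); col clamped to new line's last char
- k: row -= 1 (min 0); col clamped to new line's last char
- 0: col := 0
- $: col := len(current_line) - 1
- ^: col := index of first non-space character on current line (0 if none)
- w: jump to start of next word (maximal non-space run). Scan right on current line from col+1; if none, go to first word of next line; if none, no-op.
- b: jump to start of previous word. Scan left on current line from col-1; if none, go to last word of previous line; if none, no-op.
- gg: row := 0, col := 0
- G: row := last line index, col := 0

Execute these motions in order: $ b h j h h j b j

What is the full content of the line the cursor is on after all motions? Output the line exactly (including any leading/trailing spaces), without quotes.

After 1 ($): row=0 col=21 char='g'
After 2 (b): row=0 col=19 char='d'
After 3 (h): row=0 col=18 char='_'
After 4 (j): row=1 col=17 char='n'
After 5 (h): row=1 col=16 char='u'
After 6 (h): row=1 col=15 char='s'
After 7 (j): row=2 col=11 char='d'
After 8 (b): row=2 col=9 char='r'
After 9 (j): row=3 col=9 char='e'

Answer: one red zero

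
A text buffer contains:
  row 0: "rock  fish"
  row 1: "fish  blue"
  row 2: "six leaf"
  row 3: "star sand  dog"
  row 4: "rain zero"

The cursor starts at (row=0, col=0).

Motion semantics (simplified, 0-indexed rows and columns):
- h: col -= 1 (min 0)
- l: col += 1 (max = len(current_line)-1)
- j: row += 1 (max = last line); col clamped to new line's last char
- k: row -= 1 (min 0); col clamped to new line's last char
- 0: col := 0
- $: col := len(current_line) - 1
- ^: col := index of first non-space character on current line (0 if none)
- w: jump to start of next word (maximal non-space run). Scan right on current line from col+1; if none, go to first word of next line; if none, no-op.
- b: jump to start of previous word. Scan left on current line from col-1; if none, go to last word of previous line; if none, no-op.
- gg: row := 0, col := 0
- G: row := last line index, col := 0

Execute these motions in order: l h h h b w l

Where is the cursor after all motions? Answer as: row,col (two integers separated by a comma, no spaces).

Answer: 0,7

Derivation:
After 1 (l): row=0 col=1 char='o'
After 2 (h): row=0 col=0 char='r'
After 3 (h): row=0 col=0 char='r'
After 4 (h): row=0 col=0 char='r'
After 5 (b): row=0 col=0 char='r'
After 6 (w): row=0 col=6 char='f'
After 7 (l): row=0 col=7 char='i'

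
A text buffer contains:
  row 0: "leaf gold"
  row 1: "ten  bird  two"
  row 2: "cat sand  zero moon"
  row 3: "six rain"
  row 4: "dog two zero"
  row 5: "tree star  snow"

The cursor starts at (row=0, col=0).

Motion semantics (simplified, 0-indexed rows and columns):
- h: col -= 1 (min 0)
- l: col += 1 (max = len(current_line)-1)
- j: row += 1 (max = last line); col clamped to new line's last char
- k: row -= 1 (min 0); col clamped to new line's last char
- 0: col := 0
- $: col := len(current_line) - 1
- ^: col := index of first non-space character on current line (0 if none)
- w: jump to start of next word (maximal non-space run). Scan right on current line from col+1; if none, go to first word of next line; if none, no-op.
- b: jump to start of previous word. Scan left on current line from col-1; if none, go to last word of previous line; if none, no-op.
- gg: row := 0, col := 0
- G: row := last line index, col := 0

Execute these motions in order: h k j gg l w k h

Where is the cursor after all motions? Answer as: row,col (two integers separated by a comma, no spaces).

After 1 (h): row=0 col=0 char='l'
After 2 (k): row=0 col=0 char='l'
After 3 (j): row=1 col=0 char='t'
After 4 (gg): row=0 col=0 char='l'
After 5 (l): row=0 col=1 char='e'
After 6 (w): row=0 col=5 char='g'
After 7 (k): row=0 col=5 char='g'
After 8 (h): row=0 col=4 char='_'

Answer: 0,4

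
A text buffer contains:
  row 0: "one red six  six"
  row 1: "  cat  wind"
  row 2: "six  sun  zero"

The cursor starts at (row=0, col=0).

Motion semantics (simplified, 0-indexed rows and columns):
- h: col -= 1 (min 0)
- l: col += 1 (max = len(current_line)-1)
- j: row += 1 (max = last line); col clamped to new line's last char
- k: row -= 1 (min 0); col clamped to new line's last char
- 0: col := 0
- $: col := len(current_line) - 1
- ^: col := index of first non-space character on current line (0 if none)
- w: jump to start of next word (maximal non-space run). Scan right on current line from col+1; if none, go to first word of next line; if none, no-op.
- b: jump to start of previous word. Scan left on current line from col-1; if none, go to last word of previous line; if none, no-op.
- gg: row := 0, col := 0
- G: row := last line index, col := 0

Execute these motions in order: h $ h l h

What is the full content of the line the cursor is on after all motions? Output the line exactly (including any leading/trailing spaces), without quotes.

Answer: one red six  six

Derivation:
After 1 (h): row=0 col=0 char='o'
After 2 ($): row=0 col=15 char='x'
After 3 (h): row=0 col=14 char='i'
After 4 (l): row=0 col=15 char='x'
After 5 (h): row=0 col=14 char='i'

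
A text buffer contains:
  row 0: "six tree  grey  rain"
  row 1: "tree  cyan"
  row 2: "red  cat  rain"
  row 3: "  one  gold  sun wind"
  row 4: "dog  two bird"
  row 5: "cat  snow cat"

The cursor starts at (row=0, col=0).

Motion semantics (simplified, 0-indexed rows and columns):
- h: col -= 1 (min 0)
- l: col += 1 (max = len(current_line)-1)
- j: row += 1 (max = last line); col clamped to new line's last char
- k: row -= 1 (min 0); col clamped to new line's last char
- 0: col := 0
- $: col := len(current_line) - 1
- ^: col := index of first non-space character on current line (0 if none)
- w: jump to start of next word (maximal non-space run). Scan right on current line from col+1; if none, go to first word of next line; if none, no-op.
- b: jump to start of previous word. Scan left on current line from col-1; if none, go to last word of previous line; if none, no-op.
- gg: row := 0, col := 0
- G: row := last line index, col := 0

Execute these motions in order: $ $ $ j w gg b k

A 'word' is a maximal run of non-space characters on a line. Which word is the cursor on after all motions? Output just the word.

After 1 ($): row=0 col=19 char='n'
After 2 ($): row=0 col=19 char='n'
After 3 ($): row=0 col=19 char='n'
After 4 (j): row=1 col=9 char='n'
After 5 (w): row=2 col=0 char='r'
After 6 (gg): row=0 col=0 char='s'
After 7 (b): row=0 col=0 char='s'
After 8 (k): row=0 col=0 char='s'

Answer: six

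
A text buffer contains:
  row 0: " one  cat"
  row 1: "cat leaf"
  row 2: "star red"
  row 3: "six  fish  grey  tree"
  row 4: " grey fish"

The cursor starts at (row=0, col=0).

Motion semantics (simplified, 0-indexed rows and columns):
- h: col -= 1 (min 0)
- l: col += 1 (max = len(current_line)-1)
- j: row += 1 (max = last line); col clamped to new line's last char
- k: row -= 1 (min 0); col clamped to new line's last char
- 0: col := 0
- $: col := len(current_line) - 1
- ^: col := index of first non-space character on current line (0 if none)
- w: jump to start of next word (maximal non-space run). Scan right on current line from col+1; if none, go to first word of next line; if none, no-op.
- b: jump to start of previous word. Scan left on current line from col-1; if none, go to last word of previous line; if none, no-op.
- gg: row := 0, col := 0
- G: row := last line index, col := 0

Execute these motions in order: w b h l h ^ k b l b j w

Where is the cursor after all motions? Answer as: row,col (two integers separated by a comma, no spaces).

After 1 (w): row=0 col=1 char='o'
After 2 (b): row=0 col=1 char='o'
After 3 (h): row=0 col=0 char='_'
After 4 (l): row=0 col=1 char='o'
After 5 (h): row=0 col=0 char='_'
After 6 (^): row=0 col=1 char='o'
After 7 (k): row=0 col=1 char='o'
After 8 (b): row=0 col=1 char='o'
After 9 (l): row=0 col=2 char='n'
After 10 (b): row=0 col=1 char='o'
After 11 (j): row=1 col=1 char='a'
After 12 (w): row=1 col=4 char='l'

Answer: 1,4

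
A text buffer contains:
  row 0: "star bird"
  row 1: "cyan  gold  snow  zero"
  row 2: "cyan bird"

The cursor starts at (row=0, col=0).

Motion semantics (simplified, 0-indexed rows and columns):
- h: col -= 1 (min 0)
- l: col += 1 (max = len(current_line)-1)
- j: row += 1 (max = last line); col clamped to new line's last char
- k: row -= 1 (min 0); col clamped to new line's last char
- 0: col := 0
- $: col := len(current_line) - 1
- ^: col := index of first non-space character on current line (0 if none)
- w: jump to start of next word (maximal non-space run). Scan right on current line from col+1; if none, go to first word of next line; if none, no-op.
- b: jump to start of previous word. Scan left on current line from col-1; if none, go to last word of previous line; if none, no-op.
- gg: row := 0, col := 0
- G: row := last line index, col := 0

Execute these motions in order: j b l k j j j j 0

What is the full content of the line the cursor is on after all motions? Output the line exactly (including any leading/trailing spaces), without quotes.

After 1 (j): row=1 col=0 char='c'
After 2 (b): row=0 col=5 char='b'
After 3 (l): row=0 col=6 char='i'
After 4 (k): row=0 col=6 char='i'
After 5 (j): row=1 col=6 char='g'
After 6 (j): row=2 col=6 char='i'
After 7 (j): row=2 col=6 char='i'
After 8 (j): row=2 col=6 char='i'
After 9 (0): row=2 col=0 char='c'

Answer: cyan bird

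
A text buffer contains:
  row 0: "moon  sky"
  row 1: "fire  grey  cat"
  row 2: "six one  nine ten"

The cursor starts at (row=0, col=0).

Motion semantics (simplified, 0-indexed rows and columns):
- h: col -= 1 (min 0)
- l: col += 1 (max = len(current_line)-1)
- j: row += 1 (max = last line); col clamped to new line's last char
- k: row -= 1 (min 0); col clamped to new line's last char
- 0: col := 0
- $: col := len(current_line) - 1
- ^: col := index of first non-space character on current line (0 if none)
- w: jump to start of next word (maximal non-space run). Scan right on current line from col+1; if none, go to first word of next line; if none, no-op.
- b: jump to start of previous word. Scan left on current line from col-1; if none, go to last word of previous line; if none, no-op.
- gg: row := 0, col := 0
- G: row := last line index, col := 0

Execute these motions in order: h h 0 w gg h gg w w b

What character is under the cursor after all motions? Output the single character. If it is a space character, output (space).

Answer: s

Derivation:
After 1 (h): row=0 col=0 char='m'
After 2 (h): row=0 col=0 char='m'
After 3 (0): row=0 col=0 char='m'
After 4 (w): row=0 col=6 char='s'
After 5 (gg): row=0 col=0 char='m'
After 6 (h): row=0 col=0 char='m'
After 7 (gg): row=0 col=0 char='m'
After 8 (w): row=0 col=6 char='s'
After 9 (w): row=1 col=0 char='f'
After 10 (b): row=0 col=6 char='s'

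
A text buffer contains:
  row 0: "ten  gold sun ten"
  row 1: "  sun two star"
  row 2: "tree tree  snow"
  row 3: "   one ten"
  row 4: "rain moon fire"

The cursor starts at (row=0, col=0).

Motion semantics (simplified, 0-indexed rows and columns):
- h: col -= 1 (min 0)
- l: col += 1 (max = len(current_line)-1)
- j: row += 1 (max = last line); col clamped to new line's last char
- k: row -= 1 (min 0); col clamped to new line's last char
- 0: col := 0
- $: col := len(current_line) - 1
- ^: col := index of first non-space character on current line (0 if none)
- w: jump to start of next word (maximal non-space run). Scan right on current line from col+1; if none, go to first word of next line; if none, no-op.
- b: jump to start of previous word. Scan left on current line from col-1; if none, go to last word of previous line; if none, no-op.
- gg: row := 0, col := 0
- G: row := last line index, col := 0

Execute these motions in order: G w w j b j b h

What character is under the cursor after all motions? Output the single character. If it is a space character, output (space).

Answer: r

Derivation:
After 1 (G): row=4 col=0 char='r'
After 2 (w): row=4 col=5 char='m'
After 3 (w): row=4 col=10 char='f'
After 4 (j): row=4 col=10 char='f'
After 5 (b): row=4 col=5 char='m'
After 6 (j): row=4 col=5 char='m'
After 7 (b): row=4 col=0 char='r'
After 8 (h): row=4 col=0 char='r'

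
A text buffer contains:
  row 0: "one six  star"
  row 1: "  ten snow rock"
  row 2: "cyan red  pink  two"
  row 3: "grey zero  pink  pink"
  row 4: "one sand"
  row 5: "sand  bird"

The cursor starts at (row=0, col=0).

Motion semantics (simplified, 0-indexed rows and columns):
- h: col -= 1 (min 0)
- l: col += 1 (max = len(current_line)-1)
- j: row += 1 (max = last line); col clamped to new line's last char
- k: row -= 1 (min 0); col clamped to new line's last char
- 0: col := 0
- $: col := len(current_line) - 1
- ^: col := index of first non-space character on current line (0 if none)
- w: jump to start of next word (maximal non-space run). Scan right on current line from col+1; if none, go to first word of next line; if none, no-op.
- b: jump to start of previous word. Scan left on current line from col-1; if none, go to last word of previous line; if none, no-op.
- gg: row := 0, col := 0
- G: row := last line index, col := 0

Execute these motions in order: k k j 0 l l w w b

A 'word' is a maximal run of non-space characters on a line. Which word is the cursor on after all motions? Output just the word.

Answer: snow

Derivation:
After 1 (k): row=0 col=0 char='o'
After 2 (k): row=0 col=0 char='o'
After 3 (j): row=1 col=0 char='_'
After 4 (0): row=1 col=0 char='_'
After 5 (l): row=1 col=1 char='_'
After 6 (l): row=1 col=2 char='t'
After 7 (w): row=1 col=6 char='s'
After 8 (w): row=1 col=11 char='r'
After 9 (b): row=1 col=6 char='s'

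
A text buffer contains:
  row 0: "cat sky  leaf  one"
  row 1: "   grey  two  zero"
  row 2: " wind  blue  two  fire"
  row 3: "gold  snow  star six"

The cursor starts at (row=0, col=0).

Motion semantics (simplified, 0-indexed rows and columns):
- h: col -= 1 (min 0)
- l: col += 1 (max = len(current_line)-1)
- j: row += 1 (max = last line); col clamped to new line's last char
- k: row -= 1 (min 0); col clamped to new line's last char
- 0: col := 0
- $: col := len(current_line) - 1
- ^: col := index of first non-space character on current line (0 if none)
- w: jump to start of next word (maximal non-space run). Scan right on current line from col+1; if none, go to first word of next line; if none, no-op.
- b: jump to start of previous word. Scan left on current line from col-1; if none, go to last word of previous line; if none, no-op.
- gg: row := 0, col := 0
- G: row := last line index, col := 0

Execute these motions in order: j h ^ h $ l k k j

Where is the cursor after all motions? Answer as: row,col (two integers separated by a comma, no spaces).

After 1 (j): row=1 col=0 char='_'
After 2 (h): row=1 col=0 char='_'
After 3 (^): row=1 col=3 char='g'
After 4 (h): row=1 col=2 char='_'
After 5 ($): row=1 col=17 char='o'
After 6 (l): row=1 col=17 char='o'
After 7 (k): row=0 col=17 char='e'
After 8 (k): row=0 col=17 char='e'
After 9 (j): row=1 col=17 char='o'

Answer: 1,17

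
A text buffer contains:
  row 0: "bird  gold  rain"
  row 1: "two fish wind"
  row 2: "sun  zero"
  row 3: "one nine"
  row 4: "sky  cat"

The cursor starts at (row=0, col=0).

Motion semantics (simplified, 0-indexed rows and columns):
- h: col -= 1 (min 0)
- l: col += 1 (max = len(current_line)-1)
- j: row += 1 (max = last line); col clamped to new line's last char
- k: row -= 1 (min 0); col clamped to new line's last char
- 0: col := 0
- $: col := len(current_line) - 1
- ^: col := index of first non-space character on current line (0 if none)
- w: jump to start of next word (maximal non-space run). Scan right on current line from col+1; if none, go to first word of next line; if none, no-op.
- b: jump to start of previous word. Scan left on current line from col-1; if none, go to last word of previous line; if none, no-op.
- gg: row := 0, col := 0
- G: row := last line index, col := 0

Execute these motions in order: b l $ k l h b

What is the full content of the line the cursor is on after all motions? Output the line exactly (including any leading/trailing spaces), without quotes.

After 1 (b): row=0 col=0 char='b'
After 2 (l): row=0 col=1 char='i'
After 3 ($): row=0 col=15 char='n'
After 4 (k): row=0 col=15 char='n'
After 5 (l): row=0 col=15 char='n'
After 6 (h): row=0 col=14 char='i'
After 7 (b): row=0 col=12 char='r'

Answer: bird  gold  rain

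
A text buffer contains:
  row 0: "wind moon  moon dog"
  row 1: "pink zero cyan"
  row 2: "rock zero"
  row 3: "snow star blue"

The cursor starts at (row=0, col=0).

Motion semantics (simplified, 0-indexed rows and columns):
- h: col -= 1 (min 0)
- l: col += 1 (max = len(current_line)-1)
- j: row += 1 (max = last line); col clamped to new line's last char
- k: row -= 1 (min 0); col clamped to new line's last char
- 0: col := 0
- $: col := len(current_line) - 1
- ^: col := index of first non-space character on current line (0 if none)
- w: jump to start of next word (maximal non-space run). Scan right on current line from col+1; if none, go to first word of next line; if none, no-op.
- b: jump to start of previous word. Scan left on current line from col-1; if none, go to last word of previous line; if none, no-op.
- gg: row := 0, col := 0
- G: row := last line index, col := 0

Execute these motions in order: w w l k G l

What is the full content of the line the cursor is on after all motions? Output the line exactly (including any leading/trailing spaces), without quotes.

Answer: snow star blue

Derivation:
After 1 (w): row=0 col=5 char='m'
After 2 (w): row=0 col=11 char='m'
After 3 (l): row=0 col=12 char='o'
After 4 (k): row=0 col=12 char='o'
After 5 (G): row=3 col=0 char='s'
After 6 (l): row=3 col=1 char='n'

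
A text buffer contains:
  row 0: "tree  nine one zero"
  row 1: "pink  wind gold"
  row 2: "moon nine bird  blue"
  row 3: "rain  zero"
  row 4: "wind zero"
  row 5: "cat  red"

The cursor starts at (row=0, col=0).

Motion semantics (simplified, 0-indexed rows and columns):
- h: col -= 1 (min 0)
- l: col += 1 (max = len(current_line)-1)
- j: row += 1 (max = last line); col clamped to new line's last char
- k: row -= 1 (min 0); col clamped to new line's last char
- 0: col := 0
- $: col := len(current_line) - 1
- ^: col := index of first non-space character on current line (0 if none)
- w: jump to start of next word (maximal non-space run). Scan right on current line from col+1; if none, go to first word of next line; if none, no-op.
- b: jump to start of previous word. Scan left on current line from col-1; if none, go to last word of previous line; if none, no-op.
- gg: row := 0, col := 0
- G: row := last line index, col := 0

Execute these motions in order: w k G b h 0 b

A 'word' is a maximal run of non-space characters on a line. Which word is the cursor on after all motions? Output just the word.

Answer: zero

Derivation:
After 1 (w): row=0 col=6 char='n'
After 2 (k): row=0 col=6 char='n'
After 3 (G): row=5 col=0 char='c'
After 4 (b): row=4 col=5 char='z'
After 5 (h): row=4 col=4 char='_'
After 6 (0): row=4 col=0 char='w'
After 7 (b): row=3 col=6 char='z'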